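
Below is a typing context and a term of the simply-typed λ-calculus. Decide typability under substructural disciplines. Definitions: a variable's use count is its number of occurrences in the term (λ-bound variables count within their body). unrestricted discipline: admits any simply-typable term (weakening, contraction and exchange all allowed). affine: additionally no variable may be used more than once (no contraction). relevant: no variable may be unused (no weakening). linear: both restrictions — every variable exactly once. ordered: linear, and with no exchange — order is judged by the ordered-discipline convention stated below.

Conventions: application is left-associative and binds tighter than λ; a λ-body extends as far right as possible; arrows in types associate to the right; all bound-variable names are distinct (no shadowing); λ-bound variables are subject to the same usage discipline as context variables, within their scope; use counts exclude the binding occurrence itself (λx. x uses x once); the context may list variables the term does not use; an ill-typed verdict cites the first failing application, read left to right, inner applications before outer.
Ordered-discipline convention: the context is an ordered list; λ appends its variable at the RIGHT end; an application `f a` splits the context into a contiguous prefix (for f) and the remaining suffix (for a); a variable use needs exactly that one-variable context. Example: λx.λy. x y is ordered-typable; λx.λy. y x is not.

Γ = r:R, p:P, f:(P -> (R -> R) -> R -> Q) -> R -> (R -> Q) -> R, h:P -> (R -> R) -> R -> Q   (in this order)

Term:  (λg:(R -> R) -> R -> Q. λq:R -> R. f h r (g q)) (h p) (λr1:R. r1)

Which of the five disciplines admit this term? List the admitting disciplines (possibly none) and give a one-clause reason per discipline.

admitted by: relevant, unrestricted
usage: r=1; p=1; f=1; h=2; g (λ-bound)=1; q (λ-bound)=1; r1 (λ-bound)=1
use order (left to right): f, h, r, g, q, h, p, r1
typing: ✓ — R
ordered: ✗, repeated use of h ×2
linear: ✗, repeated use of h ×2
affine: ✗, repeated use of h ×2
relevant: ✓, r, p, f, h, g, q, r1: all used, weakening unneeded
unrestricted: ✓, type-checks (R) and nothing is barred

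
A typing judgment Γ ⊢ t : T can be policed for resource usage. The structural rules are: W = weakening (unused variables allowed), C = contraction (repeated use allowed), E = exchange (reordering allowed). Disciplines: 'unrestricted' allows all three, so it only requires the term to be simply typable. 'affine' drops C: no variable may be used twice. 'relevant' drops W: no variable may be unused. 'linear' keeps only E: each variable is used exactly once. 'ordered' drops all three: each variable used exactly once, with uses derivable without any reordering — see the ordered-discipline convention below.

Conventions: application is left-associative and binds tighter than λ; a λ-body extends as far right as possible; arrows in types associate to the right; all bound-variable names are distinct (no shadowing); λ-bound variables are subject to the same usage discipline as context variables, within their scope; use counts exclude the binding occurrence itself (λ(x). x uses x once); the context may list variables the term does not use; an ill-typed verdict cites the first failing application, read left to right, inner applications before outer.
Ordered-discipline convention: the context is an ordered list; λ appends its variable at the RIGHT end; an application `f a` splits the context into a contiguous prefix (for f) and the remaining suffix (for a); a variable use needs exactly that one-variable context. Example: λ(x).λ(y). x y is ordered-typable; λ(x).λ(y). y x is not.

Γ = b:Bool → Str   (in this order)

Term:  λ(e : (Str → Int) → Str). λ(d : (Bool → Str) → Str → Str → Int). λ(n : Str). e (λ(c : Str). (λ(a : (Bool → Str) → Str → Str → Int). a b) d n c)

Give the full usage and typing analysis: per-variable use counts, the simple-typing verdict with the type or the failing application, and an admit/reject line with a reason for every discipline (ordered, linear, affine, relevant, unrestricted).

usage: b=1; e (λ-bound)=1; d (λ-bound)=1; n (λ-bound)=1; c (λ-bound)=1; a (λ-bound)=1
order of uses: e, a, b, d, n, c
typing: the term checks, with type ((Str → Int) → Str) → ((Bool → Str) → Str → Str → Int) → Str → Str
ordered: ✗, needs exchange: uses follow e, a, b, d, n, c
linear: ✓, b, e, d, n, c, a: one use apiece
affine: ✓, b, e, d, n, c, a: no repeats, contraction unneeded
relevant: ✓, at least one use each (b, e, d, n, c, a)
unrestricted: ✓, well-typed at ((Str → Int) → Str) → ((Bool → Str) → Str → Str → Int) → Str → Str; no restrictions here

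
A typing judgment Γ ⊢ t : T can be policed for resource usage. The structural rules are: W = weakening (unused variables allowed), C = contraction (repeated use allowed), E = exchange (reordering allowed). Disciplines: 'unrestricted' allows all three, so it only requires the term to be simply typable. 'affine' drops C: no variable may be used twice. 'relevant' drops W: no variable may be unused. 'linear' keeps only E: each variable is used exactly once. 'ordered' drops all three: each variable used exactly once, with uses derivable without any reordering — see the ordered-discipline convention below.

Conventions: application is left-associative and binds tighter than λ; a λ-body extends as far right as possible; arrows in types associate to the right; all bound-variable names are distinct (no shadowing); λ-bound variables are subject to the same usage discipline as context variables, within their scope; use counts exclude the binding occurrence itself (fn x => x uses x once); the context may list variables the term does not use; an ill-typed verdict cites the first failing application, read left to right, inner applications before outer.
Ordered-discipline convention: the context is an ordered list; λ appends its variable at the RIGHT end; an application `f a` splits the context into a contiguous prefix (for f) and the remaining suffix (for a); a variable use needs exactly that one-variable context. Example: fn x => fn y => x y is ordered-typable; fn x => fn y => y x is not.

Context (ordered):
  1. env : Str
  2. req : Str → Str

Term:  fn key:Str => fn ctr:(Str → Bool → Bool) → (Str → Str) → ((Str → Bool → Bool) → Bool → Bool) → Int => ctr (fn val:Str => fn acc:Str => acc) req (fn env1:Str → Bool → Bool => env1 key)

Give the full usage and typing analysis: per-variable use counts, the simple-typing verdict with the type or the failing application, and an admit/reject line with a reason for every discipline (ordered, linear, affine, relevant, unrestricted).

use counts: env: 0×; req: 1×; key (bound): 1×; ctr (bound): 1×; val (bound): 0×; acc (bound): 1×; env1 (bound): 1×
use order (left to right): ctr, acc, req, env1, key
typing: ill-typed: an argument Str → Str → Str mismatches the expected Str → Bool → Bool
ordered: ✗ — the type mismatch rejects it
linear: ✗ — not simply typable
affine: ✗ — fails simple typing
relevant: ✗ — a type mismatch blocks all five
unrestricted: ✗ — the type mismatch rejects it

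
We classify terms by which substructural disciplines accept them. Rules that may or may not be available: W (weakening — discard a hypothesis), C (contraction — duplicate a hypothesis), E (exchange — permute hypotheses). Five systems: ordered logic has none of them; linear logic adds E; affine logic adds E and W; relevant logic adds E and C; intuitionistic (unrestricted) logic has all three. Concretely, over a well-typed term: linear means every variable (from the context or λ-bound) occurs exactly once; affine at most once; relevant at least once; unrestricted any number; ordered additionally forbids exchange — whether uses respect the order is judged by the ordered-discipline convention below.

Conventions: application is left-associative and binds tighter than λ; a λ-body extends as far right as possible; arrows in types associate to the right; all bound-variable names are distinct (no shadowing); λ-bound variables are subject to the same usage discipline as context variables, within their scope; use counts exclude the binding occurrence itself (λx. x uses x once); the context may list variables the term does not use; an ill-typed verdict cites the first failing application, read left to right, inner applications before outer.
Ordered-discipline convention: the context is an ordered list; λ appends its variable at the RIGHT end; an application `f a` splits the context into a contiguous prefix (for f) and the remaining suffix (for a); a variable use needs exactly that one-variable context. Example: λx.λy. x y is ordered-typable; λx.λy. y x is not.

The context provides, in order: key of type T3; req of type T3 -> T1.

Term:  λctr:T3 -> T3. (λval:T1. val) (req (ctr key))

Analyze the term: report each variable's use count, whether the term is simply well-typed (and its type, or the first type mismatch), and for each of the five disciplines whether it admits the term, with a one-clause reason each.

counts: key: 1, req: 1, ctr [bound]: 1, val [bound]: 1
use order (left to right): val, req, ctr, key
typing: well-typed at (T3 -> T3) -> T1
ordered: ✗ — no ordered split (uses run val, req, ctr, key)
linear: ✓ — single use per variable (key, req, ctr, val)
affine: ✓ — none of key, req, ctr, val used more than once
relevant: ✓ — every one of key, req, ctr, val appears
unrestricted: ✓ — simply typable at (T3 -> T3) -> T1; W, C, E all held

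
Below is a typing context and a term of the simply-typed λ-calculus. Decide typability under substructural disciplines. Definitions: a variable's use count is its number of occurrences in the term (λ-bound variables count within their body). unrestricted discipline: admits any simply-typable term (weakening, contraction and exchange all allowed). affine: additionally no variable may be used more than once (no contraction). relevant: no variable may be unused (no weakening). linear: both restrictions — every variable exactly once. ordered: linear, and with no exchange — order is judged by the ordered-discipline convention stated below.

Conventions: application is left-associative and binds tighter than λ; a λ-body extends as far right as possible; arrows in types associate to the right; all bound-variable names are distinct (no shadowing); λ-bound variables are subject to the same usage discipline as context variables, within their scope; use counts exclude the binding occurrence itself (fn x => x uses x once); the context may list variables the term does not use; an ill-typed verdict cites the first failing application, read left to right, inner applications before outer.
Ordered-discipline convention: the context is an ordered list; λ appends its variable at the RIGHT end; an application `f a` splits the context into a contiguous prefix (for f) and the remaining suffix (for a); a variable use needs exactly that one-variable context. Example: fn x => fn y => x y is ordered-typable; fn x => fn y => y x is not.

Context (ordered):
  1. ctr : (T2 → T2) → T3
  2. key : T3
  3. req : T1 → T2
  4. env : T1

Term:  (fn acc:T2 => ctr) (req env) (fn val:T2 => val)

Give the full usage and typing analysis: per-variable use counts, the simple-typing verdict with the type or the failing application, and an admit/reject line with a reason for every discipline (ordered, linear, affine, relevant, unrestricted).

variable uses: ctr: 1, key: 0, req: 1, env: 1, acc (λ-bound): 0, val (λ-bound): 1
uses in reading order: ctr, req, env, val
typing: well-typed — term : T3
ordered ✗ (key, acc never used (weakening))
linear ✗ (key, acc never used (weakening))
affine ✓ (no duplicate uses among ctr, key, req, env, acc, val)
relevant ✗ (key, acc never used (weakening))
unrestricted ✓ (typability at T3 is all that's needed)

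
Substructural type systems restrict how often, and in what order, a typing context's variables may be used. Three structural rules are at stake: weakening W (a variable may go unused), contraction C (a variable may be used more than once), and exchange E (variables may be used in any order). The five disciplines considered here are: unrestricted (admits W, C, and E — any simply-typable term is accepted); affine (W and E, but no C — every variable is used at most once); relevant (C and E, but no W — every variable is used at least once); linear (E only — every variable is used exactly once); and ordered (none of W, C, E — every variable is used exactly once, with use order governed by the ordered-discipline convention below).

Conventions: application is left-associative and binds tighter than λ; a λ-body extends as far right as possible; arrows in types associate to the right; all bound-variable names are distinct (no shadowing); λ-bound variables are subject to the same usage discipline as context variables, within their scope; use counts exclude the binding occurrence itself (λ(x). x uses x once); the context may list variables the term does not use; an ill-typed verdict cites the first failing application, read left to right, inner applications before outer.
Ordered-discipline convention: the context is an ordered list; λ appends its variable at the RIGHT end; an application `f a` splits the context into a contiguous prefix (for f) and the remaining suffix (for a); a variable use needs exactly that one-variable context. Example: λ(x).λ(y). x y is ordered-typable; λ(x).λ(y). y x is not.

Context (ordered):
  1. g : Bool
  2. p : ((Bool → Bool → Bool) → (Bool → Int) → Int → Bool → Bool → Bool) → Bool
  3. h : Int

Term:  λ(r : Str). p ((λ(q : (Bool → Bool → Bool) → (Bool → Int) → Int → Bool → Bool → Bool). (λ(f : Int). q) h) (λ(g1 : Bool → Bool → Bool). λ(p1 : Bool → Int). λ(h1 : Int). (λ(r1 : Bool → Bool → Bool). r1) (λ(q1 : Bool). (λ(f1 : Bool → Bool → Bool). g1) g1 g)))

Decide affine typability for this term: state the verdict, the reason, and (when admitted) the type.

no — g1 ×2 used more than once (contraction)
use counts: g: 1×, p: 1×, h: 1×, r (bound): 0×, q (bound): 1×, f (bound): 0×, g1 (bound): 2×, p1 (bound): 0×, h1 (bound): 0×, r1 (bound): 1×, q1 (bound): 0×, f1 (bound): 0×
left-to-right use order: p, q, h, r1, g1, g1, g
typing: ✓ — Str → Bool
across the five disciplines: ordered ✗ · linear ✗ · affine ✗ · relevant ✗ · unrestricted ✓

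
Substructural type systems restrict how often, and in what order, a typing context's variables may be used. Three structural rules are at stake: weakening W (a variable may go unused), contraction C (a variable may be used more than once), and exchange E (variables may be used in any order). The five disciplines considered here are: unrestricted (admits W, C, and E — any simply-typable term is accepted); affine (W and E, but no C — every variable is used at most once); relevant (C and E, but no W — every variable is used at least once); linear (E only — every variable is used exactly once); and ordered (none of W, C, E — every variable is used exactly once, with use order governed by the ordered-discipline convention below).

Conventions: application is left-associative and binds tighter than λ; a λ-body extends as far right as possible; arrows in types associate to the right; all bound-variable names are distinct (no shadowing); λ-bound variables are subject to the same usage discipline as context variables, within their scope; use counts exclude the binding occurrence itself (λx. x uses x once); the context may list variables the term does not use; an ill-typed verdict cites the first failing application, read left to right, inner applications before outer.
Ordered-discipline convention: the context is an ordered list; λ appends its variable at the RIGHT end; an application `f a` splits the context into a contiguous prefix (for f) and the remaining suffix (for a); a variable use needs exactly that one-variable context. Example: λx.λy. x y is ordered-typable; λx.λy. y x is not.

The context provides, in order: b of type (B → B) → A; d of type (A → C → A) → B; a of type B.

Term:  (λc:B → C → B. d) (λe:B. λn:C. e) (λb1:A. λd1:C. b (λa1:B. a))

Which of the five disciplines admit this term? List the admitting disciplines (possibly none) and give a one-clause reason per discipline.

admitted by: affine, unrestricted
counts: b: 1; d: 1; a: 1; c [bound]: 0; e [bound]: 1; n [bound]: 0; b1 [bound]: 0; d1 [bound]: 0; a1 [bound]: 0
order of uses: d, e, b, a
typing: well-typed — term : B
ordered: ✗ — needs weakening: c, n, b1, d1, a1 unused
linear: ✗ — needs weakening: c, n, b1, d1, a1 unused
affine: ✓ — none of b, d, a, c, e, n, b1, d1, a1 used more than once
relevant: ✗ — needs weakening: c, n, b1, d1, a1 unused
unrestricted: ✓ — typability at B is all that's needed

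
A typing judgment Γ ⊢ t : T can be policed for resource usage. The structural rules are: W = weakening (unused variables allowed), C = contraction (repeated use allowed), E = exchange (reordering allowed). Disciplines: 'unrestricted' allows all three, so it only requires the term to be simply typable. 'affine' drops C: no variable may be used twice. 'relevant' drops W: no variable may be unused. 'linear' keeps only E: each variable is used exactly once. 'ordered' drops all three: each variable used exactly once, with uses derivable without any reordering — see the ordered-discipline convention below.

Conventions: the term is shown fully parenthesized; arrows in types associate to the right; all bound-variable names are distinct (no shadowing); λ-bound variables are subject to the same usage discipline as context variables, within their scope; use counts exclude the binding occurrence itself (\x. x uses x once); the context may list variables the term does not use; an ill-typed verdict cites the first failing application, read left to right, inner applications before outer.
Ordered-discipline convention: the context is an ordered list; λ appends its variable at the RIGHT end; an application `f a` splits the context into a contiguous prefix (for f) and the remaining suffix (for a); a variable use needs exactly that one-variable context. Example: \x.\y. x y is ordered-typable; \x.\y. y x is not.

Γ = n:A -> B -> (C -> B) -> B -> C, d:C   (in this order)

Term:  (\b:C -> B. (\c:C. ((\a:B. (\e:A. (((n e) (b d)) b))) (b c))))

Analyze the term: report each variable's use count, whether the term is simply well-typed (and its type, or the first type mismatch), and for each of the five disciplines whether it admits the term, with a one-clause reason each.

counts: n=1; d=1; b [bound]=3; c [bound]=1; a [bound]=0; e [bound]=1
uses in reading order: n, e, b, d, b, b, c
typing: the term checks, with type (C -> B) -> C -> A -> B -> C
ordered: ✗ — uses contraction: b ×3; a left unused
linear: ✗ — uses contraction: b ×3; a left unused
affine: ✗ — uses contraction: b ×3
relevant: ✗ — a left unused
unrestricted: ✓ — well-typed at (C -> B) -> C -> A -> B -> C; no restrictions here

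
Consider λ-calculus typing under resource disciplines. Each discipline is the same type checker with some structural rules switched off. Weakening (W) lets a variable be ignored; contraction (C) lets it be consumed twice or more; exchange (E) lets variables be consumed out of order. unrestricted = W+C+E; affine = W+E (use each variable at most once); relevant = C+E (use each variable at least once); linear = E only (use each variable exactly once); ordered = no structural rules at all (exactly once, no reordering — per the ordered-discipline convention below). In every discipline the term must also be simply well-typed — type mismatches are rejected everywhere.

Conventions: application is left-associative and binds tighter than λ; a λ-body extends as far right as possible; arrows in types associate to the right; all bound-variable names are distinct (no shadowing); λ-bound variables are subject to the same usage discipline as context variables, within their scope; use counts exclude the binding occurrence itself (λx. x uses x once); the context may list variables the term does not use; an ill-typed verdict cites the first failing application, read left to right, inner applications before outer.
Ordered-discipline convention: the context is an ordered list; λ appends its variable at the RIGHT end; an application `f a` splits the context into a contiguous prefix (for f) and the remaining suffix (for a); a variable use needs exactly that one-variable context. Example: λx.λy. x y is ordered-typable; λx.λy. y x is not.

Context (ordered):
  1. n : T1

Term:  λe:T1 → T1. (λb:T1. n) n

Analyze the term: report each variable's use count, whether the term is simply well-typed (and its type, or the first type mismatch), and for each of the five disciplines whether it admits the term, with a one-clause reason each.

use counts: n ×2; e (λ-bound) ×0; b (λ-bound) ×0
uses in reading order: n, n
typing: well-typed — term : (T1 → T1) → T1
ordered: ✗, repeated use of n ×2; e, b never used (weakening)
linear: ✗, repeated use of n ×2; e, b never used (weakening)
affine: ✗, repeated use of n ×2
relevant: ✗, e, b never used (weakening)
unrestricted: ✓, well-typed at (T1 → T1) → T1; no restrictions here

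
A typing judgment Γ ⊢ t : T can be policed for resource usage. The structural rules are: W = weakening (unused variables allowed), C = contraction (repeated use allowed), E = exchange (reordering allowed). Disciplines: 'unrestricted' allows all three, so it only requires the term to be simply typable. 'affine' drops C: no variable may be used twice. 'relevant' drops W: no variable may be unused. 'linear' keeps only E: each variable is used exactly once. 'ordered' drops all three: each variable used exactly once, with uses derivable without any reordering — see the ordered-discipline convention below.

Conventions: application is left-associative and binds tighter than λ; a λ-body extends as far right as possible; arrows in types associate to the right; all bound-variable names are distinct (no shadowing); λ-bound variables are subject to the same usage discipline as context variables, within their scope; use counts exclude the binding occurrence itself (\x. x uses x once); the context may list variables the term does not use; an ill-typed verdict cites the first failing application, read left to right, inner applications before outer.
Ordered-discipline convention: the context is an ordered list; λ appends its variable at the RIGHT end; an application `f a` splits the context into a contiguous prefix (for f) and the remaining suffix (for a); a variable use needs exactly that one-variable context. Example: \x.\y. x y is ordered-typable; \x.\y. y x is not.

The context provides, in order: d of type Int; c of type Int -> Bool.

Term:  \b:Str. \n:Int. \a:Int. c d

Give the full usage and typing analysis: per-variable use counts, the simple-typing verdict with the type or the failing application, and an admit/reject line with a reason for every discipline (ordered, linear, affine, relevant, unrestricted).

use counts: d=1; c=1; b [bound]=0; n [bound]=0; a [bound]=0
left-to-right use order: c, d
typing: ✓ — Str -> Int -> Int -> Bool
ordered: ✗ — b, n, a left unused
linear: ✗ — b, n, a left unused
affine: ✓ — no duplicate uses among d, c, b, n, a
relevant: ✗ — b, n, a left unused
unrestricted: ✓ — well-typed at Str -> Int -> Int -> Bool; no restrictions here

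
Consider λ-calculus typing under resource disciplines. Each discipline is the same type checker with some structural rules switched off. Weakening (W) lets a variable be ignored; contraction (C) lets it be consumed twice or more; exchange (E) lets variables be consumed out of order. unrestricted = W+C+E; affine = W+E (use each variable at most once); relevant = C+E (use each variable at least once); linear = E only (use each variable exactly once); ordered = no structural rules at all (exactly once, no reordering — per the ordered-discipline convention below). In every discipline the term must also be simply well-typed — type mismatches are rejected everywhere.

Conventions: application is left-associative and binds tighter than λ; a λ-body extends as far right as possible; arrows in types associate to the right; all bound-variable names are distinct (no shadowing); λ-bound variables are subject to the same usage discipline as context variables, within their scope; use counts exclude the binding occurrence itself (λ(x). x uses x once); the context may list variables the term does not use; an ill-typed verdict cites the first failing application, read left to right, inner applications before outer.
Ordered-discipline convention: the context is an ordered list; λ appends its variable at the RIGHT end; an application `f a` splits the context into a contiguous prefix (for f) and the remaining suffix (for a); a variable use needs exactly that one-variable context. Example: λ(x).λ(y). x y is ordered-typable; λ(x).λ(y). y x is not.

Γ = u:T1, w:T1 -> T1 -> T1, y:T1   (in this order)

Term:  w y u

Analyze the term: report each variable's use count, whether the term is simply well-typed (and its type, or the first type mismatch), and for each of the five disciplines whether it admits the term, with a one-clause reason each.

use counts: u ×1, w ×1, y ×1
uses in reading order: w, y, u
typing: the term checks, with type T1
ordered ✗ (use order w, y, u needs exchange)
linear ✓ (each of u, w, y used exactly once)
affine ✓ (none of u, w, y used more than once)
relevant ✓ (at least one use each (u, w, y))
unrestricted ✓ (typability at T1 is all that's needed)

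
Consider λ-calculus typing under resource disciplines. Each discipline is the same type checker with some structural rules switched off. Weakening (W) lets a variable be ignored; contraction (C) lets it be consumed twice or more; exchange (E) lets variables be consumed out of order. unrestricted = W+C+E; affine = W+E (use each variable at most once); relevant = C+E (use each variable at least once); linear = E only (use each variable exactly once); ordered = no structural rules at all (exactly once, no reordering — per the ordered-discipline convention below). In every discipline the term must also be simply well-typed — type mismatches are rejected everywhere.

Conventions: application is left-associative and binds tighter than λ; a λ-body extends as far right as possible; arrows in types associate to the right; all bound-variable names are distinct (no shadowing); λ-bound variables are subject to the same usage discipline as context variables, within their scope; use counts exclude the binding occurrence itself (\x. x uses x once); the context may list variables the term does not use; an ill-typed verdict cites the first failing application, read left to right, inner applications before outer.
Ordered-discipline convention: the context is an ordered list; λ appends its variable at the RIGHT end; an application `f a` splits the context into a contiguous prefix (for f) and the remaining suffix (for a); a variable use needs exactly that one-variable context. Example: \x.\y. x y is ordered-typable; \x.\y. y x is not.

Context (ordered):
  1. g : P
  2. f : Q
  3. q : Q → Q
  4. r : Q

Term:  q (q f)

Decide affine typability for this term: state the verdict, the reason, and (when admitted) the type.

no — needs contraction — q ×2
counts: g: 0; f: 1; q: 2; r: 0
uses in reading order: q, q, f
typing: well-typed at Q
summary: ordered ✗ · linear ✗ · affine ✗ · relevant ✗ · unrestricted ✓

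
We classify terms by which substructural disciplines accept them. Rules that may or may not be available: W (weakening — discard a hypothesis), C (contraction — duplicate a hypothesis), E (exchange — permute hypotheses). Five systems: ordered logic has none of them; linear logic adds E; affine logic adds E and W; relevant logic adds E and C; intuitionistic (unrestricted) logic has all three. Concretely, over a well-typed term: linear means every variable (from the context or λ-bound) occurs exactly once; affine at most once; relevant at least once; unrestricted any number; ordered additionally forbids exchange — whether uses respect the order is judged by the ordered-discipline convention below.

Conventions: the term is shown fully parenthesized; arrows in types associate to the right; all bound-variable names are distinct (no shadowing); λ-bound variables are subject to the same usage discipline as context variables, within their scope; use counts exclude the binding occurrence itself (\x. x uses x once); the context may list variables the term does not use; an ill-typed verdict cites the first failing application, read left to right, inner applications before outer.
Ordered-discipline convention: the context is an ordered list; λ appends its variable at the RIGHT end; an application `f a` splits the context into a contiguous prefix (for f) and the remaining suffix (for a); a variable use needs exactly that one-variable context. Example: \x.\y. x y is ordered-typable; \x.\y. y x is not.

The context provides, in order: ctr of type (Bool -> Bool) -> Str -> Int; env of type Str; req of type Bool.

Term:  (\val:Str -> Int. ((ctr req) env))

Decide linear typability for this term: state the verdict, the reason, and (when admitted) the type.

no — fails simple typing
counts: ctr: 1; env: 1; req: 1; val [bound]: 0
use order (left to right): ctr, req, env
typing: ill-typed: argument of type Bool where Bool -> Bool is required
across the five disciplines: ordered ✗ | linear ✗ | affine ✗ | relevant ✗ | unrestricted ✗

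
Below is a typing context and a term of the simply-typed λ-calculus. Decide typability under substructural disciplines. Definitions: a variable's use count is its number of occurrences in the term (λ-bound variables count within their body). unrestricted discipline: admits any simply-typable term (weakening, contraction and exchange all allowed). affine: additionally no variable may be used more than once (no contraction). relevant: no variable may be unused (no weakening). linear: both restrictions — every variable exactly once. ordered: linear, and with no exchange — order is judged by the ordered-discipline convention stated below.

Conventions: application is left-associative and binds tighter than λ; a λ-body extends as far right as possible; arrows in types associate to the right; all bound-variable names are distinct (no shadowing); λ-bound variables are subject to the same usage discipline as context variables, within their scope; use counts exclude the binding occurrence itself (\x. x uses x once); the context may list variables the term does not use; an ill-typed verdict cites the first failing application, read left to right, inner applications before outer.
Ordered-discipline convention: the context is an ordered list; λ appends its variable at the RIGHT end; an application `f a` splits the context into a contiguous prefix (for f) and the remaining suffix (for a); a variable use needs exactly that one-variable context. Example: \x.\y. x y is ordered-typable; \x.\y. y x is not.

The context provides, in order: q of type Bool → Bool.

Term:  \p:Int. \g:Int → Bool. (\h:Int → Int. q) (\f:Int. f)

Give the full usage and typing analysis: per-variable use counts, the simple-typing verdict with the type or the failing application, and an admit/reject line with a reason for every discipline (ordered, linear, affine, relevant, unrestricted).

use counts: q ×1, p (bound) ×0, g (bound) ×0, h (bound) ×0, f (bound) ×1
order of uses: q, f
typing: well-typed at Int → (Int → Bool) → Bool → Bool
ordered: ✗, p, g, h left unused
linear: ✗, p, g, h left unused
affine: ✓, no duplicate uses among q, p, g, h, f
relevant: ✗, p, g, h left unused
unrestricted: ✓, well-typed at Int → (Int → Bool) → Bool → Bool; no restrictions here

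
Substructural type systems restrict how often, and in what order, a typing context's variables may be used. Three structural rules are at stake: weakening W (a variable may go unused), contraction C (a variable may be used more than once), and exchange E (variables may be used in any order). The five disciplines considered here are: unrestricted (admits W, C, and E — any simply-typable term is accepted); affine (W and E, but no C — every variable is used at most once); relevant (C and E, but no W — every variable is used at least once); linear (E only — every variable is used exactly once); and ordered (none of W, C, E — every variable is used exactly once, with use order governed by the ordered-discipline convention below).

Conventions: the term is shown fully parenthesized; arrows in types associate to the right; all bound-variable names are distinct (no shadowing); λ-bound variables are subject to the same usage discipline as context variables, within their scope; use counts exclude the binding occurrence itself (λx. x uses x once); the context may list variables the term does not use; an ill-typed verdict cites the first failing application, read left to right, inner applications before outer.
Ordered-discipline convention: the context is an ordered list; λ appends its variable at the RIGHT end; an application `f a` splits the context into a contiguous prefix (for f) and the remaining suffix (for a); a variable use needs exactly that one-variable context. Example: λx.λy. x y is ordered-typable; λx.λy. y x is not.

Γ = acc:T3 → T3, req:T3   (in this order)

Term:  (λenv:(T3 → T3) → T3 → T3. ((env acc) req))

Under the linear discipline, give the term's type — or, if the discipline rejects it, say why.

term : ((T3 → T3) → T3 → T3) → T3
variable uses: acc: 1×, req: 1×, env (bound): 1×
use order (left to right): env, acc, req
typing: well-typed at ((T3 → T3) → T3 → T3) → T3
across the five disciplines: ordered ✗ | linear ✓ | affine ✓ | relevant ✓ | unrestricted ✓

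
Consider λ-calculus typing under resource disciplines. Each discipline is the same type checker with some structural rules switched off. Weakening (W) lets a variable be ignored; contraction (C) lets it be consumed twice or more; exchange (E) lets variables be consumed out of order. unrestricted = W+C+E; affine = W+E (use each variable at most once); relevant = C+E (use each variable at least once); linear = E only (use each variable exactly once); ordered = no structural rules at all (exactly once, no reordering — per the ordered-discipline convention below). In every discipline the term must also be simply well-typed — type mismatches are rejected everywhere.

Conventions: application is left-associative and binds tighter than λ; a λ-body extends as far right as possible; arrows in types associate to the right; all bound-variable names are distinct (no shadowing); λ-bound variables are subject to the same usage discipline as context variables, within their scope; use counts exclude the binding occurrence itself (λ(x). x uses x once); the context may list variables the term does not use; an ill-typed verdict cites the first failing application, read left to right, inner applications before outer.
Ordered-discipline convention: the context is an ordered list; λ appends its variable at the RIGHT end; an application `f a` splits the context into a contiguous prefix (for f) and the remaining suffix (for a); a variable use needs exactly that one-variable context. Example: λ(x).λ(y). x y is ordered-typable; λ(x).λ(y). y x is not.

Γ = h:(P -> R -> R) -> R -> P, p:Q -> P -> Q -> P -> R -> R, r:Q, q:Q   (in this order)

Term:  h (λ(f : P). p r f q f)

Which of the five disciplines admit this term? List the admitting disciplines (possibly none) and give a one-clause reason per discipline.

admitted by: relevant, unrestricted
use counts: h: 1×; p: 1×; r: 1×; q: 1×; f (bound): 2×
order of uses: h, p, r, f, q, f
typing: well-typed — term : R -> P
ordered: ✗, uses contraction: f ×2
linear: ✗, uses contraction: f ×2
affine: ✗, uses contraction: f ×2
relevant: ✓, at least one use each (h, p, r, q, f)
unrestricted: ✓, well-typed at R -> P; no restrictions here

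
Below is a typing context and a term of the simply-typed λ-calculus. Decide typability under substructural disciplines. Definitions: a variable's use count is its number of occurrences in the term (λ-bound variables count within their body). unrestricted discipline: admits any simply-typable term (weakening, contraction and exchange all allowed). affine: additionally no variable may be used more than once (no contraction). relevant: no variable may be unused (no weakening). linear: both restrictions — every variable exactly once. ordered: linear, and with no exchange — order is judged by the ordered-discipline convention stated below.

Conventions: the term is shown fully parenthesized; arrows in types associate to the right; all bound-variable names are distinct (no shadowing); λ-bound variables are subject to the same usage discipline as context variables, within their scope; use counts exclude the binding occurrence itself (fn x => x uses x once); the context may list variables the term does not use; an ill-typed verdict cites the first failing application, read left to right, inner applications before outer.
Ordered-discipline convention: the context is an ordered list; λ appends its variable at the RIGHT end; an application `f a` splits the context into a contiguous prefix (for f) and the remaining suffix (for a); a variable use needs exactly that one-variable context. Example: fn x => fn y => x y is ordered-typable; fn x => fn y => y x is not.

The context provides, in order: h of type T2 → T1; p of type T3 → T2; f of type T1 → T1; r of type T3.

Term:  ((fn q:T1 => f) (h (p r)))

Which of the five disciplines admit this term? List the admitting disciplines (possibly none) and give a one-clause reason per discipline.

admitted by: affine, unrestricted
usage: h: 1×; p: 1×; f: 1×; r: 1×; q [bound]: 0×
order of uses: f, h, p, r
typing: well-typed — term : T1 → T1
ordered ✗ (unused: q — weakening required)
linear ✗ (unused: q — weakening required)
affine ✓ (no duplicate uses among h, p, f, r, q)
relevant ✗ (unused: q — weakening required)
unrestricted ✓ (typability at T1 → T1 is all that's needed)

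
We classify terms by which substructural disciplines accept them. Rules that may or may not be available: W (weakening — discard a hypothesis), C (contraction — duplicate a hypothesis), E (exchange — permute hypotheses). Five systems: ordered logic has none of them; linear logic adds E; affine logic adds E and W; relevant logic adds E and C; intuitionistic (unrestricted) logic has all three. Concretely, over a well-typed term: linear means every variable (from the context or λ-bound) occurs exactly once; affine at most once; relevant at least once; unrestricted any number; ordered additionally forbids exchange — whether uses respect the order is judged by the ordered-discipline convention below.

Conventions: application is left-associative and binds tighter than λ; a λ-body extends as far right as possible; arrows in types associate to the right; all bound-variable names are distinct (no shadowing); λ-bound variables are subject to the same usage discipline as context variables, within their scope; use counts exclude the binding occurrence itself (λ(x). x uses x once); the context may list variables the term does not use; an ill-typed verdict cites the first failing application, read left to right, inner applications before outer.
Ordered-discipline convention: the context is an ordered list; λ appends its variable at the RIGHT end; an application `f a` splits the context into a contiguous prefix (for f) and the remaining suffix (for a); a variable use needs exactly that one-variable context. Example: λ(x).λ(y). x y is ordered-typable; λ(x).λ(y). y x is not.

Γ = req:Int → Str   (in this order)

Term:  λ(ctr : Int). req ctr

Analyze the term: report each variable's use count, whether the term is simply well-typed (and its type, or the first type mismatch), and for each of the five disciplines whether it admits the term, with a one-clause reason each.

usage: req=1, ctr (bound)=1
use order (left to right): req, ctr
typing: well-typed at Int → Str
ordered ✓ (req, ctr: once each, no exchange needed)
linear ✓ (single use per variable (req, ctr))
affine ✓ (req, ctr: no repeats, contraction unneeded)
relevant ✓ (every one of req, ctr appears)
unrestricted ✓ (typability at Int → Str is all that's needed)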